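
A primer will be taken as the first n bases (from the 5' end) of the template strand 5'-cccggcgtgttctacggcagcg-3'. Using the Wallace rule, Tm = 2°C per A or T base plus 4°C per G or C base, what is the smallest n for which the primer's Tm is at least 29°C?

First 7 bases: CCCGGCG → Tm = 28°C (< 29°C)
First 8 bases: CCCGGCGT → Tm = 30°C (≥ 29°C)
Each additional base adds 2°C (A/T) or 4°C (G/C), so Tm is non-decreasing in n; n = 8 is the first length to reach 29°C.

n = 8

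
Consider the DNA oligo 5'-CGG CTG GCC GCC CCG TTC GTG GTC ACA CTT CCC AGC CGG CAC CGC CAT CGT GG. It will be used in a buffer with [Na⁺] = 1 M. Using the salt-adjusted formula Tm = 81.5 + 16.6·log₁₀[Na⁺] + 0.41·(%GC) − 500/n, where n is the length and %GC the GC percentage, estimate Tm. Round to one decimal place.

Length n = 53. T=9, A=5, C=23, G=16
G+C = 39, so %GC = 39/53 × 100 = 73.585%
Salt term: 16.6 × (0) = 0
GC term: 0.41 × 73.585 = 30.17; length term: −500/53 = −9.434
Tm = 81.5 + (0) + 30.17 − 9.434 = 102.236 → 102.2°C

102.2°C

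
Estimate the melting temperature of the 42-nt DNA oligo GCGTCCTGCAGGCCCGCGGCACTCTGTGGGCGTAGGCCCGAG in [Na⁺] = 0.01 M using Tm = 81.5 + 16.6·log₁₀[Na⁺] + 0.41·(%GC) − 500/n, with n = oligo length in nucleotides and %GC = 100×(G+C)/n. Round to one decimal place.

67.6°C

Length n = 42. Base counts: G=17, A=4, T=6, C=15
G+C = 32, so %GC = 32/42 × 100 = 76.19%
Salt term: 16.6 × (-2) = -33.2
GC term: 0.41 × 76.19 = 31.238; length term: −500/42 = −11.905
Tm = 81.5 + (-33.2) + 31.238 − 11.905 = 67.633 → 67.6°C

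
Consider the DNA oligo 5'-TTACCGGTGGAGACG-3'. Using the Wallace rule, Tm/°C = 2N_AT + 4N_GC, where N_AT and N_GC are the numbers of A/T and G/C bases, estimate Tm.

48°C

Base counts: C=3, T=3, G=6, A=3
So N_AT = 6 and N_GC = 9.
Tm = 4·9 + 2·6 = 36 + 12 = 48°C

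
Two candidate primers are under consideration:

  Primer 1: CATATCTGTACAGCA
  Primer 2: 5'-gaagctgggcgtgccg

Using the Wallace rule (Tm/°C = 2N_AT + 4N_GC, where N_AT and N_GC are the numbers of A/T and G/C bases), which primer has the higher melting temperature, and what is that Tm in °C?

Primer 2, 56°C

Primer 1: A+T=9, G+C=6 → Tm = 2(9)+4(6) = 42°C
Primer 2: A+T=4, G+C=12 → Tm = 2(4)+4(12) = 56°C
42°C vs 56°C → primer 2 is higher.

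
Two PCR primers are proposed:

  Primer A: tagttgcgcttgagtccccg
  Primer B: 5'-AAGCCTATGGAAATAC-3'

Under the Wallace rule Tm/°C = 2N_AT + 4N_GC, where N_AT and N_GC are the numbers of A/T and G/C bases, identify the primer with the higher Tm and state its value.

Primer A: A+T=8, G+C=12 → Tm = 2(8)+4(12) = 64°C
Primer B: A+T=10, G+C=6 → Tm = 2(10)+4(6) = 44°C
64°C vs 44°C → primer A is higher.

Primer A, 64°C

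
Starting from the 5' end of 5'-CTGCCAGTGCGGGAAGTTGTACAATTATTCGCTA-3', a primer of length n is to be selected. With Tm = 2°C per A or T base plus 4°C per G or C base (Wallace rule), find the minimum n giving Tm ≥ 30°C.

First 8 bases: CTGCCAGT → Tm = 26°C (< 30°C)
First 9 bases: CTGCCAGTG → Tm = 30°C (≥ 30°C)
Each additional base adds 2°C (A/T) or 4°C (G/C), so Tm is non-decreasing in n; n = 9 is the first length to reach 30°C.

n = 9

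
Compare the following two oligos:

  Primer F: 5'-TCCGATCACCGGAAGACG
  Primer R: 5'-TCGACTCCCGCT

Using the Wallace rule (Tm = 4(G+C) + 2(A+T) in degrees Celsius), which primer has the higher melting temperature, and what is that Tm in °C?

Primer F, 58°C

Primer F: A+T=7, G+C=11 → Tm = 2(7)+4(11) = 58°C
Primer R: A+T=4, G+C=8 → Tm = 2(4)+4(8) = 40°C
58°C vs 40°C → primer F is higher.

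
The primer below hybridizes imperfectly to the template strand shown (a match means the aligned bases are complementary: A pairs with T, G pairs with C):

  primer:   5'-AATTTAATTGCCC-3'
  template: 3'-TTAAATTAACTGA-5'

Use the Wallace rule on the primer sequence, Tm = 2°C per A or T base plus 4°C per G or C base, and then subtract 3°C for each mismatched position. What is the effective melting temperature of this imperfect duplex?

28°C

Primer base counts: A=4, T=5, G=1, C=3 → A+T=9, G+C=4
Perfect-match Tm = 2(9) + 4(4) = 18 + 16 = 34°C
Mismatches (positions where the bases are not complementary): 2 (at positions 11, 13)
Effective Tm = 34 − 2×3 = 34 − 6 = 28°C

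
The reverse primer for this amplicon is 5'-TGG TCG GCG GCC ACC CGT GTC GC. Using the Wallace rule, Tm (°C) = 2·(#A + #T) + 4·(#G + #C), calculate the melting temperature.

82°C

A=1, T=4, C=9, G=9
AT pairs contribute 5, GC pairs contribute 18.
Tm = 2×5 + 4×18 = 82°C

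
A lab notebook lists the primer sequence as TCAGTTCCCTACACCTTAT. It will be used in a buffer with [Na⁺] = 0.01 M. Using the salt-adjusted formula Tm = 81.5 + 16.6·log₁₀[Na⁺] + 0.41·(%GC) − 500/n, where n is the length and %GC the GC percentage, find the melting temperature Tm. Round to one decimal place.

39.2°C

Length n = 19. G=1, C=7, T=7, A=4
G+C = 8, so %GC = 8/19 × 100 = 42.105%
Salt term: 16.6 × (-2) = -33.2
GC term: 0.41 × 42.105 = 17.263; length term: −500/19 = −26.316
Tm = 81.5 + (-33.2) + 17.263 − 26.316 = 39.247 → 39.2°C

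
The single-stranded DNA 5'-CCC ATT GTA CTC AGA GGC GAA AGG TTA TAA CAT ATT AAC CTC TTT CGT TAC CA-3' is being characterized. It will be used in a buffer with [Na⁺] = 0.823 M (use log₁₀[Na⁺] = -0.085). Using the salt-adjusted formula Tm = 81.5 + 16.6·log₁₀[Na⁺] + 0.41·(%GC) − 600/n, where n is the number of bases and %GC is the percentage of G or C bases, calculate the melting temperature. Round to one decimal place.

Length n = 53. Counting bases: T=16, C=13, G=8, A=16
G+C = 21, so %GC = 21/53 × 100 = 39.623%
Salt term: 16.6 × (-0.085) = -1.411
GC term: 0.41 × 39.623 = 16.245; length term: −600/53 = −11.321
Tm = 81.5 + (-1.411) + 16.245 − 11.321 = 85.013 → 85.0°C

85.0°C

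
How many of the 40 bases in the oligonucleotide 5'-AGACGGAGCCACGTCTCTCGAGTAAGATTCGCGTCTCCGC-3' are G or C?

Base counts: T=8, C=13, G=11, A=8
G+C = 11 + 13 = 24

24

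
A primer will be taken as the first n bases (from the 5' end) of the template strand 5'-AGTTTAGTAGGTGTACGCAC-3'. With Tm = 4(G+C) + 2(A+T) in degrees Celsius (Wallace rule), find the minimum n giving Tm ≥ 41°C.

First 15 bases: AGTTTAGTAGGTGTA → Tm = 40°C (< 41°C)
First 16 bases: AGTTTAGTAGGTGTAC → Tm = 44°C (≥ 41°C)
Each additional base adds 2°C (A/T) or 4°C (G/C), so Tm is non-decreasing in n; n = 16 is the first length to reach 41°C.

n = 16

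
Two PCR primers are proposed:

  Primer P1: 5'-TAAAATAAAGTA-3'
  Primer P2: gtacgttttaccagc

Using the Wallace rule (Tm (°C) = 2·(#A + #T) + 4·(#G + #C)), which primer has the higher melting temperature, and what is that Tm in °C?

Primer P1: A+T=11, G+C=1 → Tm = 2(11)+4(1) = 26°C
Primer P2: A+T=8, G+C=7 → Tm = 2(8)+4(7) = 44°C
26°C vs 44°C → primer P2 is higher.

Primer P2, 44°C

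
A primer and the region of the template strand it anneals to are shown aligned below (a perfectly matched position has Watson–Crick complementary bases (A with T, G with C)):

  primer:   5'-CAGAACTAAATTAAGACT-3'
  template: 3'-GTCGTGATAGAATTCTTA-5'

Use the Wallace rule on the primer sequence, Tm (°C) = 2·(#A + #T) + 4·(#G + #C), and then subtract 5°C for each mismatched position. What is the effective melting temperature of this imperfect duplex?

Primer base counts: A=9, T=4, G=2, C=3 → A+T=13, G+C=5
Perfect-match Tm = 2(13) + 4(5) = 26 + 20 = 46°C
Mismatches (positions where the bases are not complementary): 4 (at positions 4, 9, 10, 17)
Effective Tm = 46 − 4×5 = 46 − 20 = 26°C

26°C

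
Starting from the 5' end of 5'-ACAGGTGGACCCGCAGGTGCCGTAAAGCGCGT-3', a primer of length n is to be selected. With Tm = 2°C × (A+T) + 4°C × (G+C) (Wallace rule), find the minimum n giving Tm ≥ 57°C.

n = 17

First 16 bases: ACAGGTGGACCCGCAG → Tm = 54°C (< 57°C)
First 17 bases: ACAGGTGGACCCGCAGG → Tm = 58°C (≥ 57°C)
Each additional base adds 2°C (A/T) or 4°C (G/C), so Tm is non-decreasing in n; n = 17 is the first length to reach 57°C.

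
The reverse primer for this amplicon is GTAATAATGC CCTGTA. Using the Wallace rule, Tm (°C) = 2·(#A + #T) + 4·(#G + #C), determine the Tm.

G=3, A=5, C=3, T=5
So N_AT = 10 and N_GC = 6.
Tm = 2×10 + 4×6 = 44°C

44°C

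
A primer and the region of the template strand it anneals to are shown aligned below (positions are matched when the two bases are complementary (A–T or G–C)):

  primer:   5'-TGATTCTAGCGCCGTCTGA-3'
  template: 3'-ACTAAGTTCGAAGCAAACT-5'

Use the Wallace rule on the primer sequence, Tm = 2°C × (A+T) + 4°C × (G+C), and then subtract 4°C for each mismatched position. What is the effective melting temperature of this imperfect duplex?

42°C

Primer base counts: A=3, T=6, G=5, C=5 → A+T=9, G+C=10
Perfect-match Tm = 2(9) + 4(10) = 18 + 40 = 58°C
Mismatches (positions where the bases are not complementary): 4 (at positions 7, 11, 12, 16)
Effective Tm = 58 − 4×4 = 58 − 16 = 42°C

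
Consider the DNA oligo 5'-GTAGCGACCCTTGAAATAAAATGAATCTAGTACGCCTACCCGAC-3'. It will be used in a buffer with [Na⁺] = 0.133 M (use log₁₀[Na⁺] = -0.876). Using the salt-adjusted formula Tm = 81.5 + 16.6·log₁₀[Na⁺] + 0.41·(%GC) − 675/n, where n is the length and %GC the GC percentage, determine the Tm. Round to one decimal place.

Length n = 44. Counting bases: C=12, G=8, T=9, A=15
G+C = 20, so %GC = 20/44 × 100 = 45.455%
Salt term: 16.6 × (-0.876) = -14.542
GC term: 0.41 × 45.455 = 18.637; length term: −675/44 = −15.341
Tm = 81.5 + (-14.542) + 18.637 − 15.341 = 70.254 → 70.3°C

70.3°C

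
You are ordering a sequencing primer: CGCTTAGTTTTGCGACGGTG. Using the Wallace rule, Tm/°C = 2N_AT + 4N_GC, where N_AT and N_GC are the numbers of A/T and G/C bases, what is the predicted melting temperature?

62°C

Base counts: A=2, G=7, T=7, C=4
AT pairs contribute 9, GC pairs contribute 11.
Tm = 2×9 + 4×11 = 62°C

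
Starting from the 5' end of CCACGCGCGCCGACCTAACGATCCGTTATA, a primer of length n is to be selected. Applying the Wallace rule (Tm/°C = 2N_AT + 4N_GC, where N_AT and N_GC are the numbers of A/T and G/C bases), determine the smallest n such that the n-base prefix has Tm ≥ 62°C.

First 17 bases: CCACGCGCGCCGACCTA → Tm = 60°C (< 62°C)
First 18 bases: CCACGCGCGCCGACCTAA → Tm = 62°C (≥ 62°C)
Since every base adds ≥2°C, Tm only increases with n, so the threshold is first crossed at n = 18.

n = 18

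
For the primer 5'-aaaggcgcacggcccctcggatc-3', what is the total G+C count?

Base counts: T=2, A=5, C=9, G=7
Total G or C: 7 + 9 = 16

16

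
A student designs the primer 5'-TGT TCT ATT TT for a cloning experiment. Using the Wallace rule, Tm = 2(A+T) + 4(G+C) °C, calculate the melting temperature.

26°C

G=1, A=1, T=8, C=1
So N_AT = 9 and N_GC = 2.
Tm = 2×9 + 4×2 = 26°C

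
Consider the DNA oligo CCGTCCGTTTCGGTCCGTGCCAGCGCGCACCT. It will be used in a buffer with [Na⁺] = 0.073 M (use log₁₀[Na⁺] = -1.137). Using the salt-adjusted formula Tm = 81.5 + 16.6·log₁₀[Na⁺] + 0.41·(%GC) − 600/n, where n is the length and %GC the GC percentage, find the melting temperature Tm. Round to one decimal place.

73.3°C

Length n = 32. G=9, T=7, C=14, A=2
G+C = 23, so %GC = 23/32 × 100 = 71.875%
Salt term: 16.6 × (-1.137) = -18.874
GC term: 0.41 × 71.875 = 29.469; length term: −600/32 = −18.75
Tm = 81.5 + (-18.874) + 29.469 − 18.75 = 73.345 → 73.3°C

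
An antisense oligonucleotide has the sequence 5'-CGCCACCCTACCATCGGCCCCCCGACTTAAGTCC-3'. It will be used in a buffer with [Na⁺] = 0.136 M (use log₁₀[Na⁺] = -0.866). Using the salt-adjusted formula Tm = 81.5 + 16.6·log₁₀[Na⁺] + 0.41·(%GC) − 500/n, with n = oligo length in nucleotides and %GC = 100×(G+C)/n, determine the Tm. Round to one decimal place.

80.2°C

Length n = 34. Base counts: G=5, T=5, C=18, A=6
G+C = 23, so %GC = 23/34 × 100 = 67.647%
Salt term: 16.6 × (-0.866) = -14.376
GC term: 0.41 × 67.647 = 27.735; length term: −500/34 = −14.706
Tm = 81.5 + (-14.376) + 27.735 − 14.706 = 80.153 → 80.2°C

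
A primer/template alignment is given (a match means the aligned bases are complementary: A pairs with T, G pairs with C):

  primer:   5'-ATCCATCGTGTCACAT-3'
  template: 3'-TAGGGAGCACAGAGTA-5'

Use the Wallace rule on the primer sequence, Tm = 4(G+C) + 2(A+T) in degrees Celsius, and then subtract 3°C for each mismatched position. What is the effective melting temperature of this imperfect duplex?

Primer base counts: A=4, T=5, G=2, C=5 → A+T=9, G+C=7
Perfect-match Tm = 2(9) + 4(7) = 18 + 28 = 46°C
Mismatches (positions where the bases are not complementary): 2 (at positions 5, 13)
Effective Tm = 46 − 2×3 = 46 − 6 = 40°C

40°C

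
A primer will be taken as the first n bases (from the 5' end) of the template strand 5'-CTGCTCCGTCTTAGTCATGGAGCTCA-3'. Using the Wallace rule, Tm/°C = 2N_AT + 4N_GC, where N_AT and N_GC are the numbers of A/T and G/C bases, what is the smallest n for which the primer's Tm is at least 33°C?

n = 10

First 9 bases: CTGCTCCGT → Tm = 30°C (< 33°C)
First 10 bases: CTGCTCCGTC → Tm = 34°C (≥ 33°C)
Since every base adds ≥2°C, Tm only increases with n, so the threshold is first crossed at n = 10.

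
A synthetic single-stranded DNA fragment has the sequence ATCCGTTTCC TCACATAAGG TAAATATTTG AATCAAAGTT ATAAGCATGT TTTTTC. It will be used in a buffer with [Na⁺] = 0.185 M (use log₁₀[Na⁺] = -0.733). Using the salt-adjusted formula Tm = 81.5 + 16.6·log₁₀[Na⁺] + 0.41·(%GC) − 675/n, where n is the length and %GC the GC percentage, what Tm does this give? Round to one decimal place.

Length n = 56. Counting bases: C=9, A=18, T=22, G=7
G+C = 16, so %GC = 16/56 × 100 = 28.571%
Salt term: 16.6 × (-0.733) = -12.168
GC term: 0.41 × 28.571 = 11.714; length term: −675/56 = −12.054
Tm = 81.5 + (-12.168) + 11.714 − 12.054 = 68.992 → 69.0°C

69.0°C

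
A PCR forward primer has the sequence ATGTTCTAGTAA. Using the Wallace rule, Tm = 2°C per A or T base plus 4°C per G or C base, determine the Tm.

Scanning the sequence gives G=2, A=4, C=1, T=5.
AT pairs contribute 9, GC pairs contribute 3.
Tm = 4·3 + 2·9 = 12 + 18 = 30°C

30°C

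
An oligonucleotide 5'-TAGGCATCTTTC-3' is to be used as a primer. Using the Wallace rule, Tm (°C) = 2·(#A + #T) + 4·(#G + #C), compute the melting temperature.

34°C

Base counts: C=3, A=2, T=5, G=2
A+T = 7, G+C = 5
Tm = 4·5 + 2·7 = 20 + 14 = 34°C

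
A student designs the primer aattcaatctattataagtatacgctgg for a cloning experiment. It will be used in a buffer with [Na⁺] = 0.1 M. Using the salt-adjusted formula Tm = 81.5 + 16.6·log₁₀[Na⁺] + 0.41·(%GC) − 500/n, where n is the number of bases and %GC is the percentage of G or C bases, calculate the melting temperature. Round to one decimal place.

58.8°C

Length n = 28. A=10, C=4, T=10, G=4
G+C = 8, so %GC = 8/28 × 100 = 28.571%
Salt term: 16.6 × (-1) = -16.6
GC term: 0.41 × 28.571 = 11.714; length term: −500/28 = −17.857
Tm = 81.5 + (-16.6) + 11.714 − 17.857 = 58.757 → 58.8°C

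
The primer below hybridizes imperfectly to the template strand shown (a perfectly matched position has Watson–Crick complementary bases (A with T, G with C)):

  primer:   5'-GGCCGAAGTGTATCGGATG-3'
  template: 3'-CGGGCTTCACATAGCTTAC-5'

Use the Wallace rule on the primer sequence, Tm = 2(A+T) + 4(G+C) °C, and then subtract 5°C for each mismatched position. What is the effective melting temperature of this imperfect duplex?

Primer base counts: A=4, T=4, G=8, C=3 → A+T=8, G+C=11
Perfect-match Tm = 2(8) + 4(11) = 16 + 44 = 60°C
Mismatches (positions where the bases are not complementary): 2 (at positions 2, 16)
Effective Tm = 60 − 2×5 = 60 − 10 = 50°C

50°C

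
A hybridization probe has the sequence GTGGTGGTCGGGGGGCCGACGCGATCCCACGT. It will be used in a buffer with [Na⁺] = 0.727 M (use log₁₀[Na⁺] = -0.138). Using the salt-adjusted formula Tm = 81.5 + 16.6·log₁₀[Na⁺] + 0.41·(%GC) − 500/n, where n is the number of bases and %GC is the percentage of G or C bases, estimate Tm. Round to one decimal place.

Length n = 32. Base counts: T=5, A=3, G=15, C=9
G+C = 24, so %GC = 24/32 × 100 = 75%
Salt term: 16.6 × (-0.138) = -2.291
GC term: 0.41 × 75 = 30.75; length term: −500/32 = −15.625
Tm = 81.5 + (-2.291) + 30.75 − 15.625 = 94.334 → 94.3°C

94.3°C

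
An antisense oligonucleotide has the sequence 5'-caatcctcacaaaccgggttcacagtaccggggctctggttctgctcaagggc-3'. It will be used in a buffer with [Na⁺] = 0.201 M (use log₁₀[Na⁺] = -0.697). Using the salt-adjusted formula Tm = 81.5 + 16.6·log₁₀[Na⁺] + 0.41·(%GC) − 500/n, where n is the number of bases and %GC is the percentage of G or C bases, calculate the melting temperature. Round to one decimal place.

Length n = 53. Scanning the sequence gives C=17, A=11, T=11, G=14.
G+C = 31, so %GC = 31/53 × 100 = 58.491%
Salt term: 16.6 × (-0.697) = -11.57
GC term: 0.41 × 58.491 = 23.981; length term: −500/53 = −9.434
Tm = 81.5 + (-11.57) + 23.981 − 9.434 = 84.477 → 84.5°C

84.5°C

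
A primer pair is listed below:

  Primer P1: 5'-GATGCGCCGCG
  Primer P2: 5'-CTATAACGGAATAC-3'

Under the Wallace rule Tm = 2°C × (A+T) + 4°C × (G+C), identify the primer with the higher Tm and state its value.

Primer P1, 40°C

Primer P1: A+T=2, G+C=9 → Tm = 2(2)+4(9) = 40°C
Primer P2: A+T=9, G+C=5 → Tm = 2(9)+4(5) = 38°C
40°C vs 38°C → primer P1 is higher.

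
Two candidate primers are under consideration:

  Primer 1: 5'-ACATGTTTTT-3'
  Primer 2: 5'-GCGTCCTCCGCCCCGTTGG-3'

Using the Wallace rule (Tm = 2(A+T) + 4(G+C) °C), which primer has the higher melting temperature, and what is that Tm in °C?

Primer 2, 68°C

Primer 1: A+T=8, G+C=2 → Tm = 2(8)+4(2) = 24°C
Primer 2: A+T=4, G+C=15 → Tm = 2(4)+4(15) = 68°C
24°C vs 68°C → primer 2 is higher.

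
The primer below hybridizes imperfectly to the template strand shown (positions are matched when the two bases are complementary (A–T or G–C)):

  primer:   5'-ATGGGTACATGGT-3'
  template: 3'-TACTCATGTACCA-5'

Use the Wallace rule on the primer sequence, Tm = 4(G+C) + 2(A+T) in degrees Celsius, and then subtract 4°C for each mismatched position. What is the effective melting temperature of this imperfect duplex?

Primer base counts: A=3, T=4, G=5, C=1 → A+T=7, G+C=6
Perfect-match Tm = 2(7) + 4(6) = 14 + 24 = 38°C
Mismatches (positions where the bases are not complementary): 1 (at position 4)
Effective Tm = 38 − 1×4 = 38 − 4 = 34°C

34°C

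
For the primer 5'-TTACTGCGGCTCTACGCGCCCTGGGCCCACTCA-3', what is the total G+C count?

22

G=8, A=4, C=14, T=7
Total G or C: 8 + 14 = 22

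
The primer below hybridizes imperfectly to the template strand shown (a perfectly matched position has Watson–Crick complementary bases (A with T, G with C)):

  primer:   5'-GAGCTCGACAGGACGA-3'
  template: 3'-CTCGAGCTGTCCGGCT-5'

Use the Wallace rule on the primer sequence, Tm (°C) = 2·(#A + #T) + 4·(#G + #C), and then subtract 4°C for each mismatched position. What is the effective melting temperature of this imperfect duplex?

48°C

Primer base counts: A=5, T=1, G=6, C=4 → A+T=6, G+C=10
Perfect-match Tm = 2(6) + 4(10) = 12 + 40 = 52°C
Mismatches (positions where the bases are not complementary): 1 (at position 13)
Effective Tm = 52 − 1×4 = 52 − 4 = 48°C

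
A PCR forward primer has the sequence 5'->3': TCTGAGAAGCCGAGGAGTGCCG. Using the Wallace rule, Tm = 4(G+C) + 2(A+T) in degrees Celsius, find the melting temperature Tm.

72°C

Base counts: A=5, C=5, G=9, T=3
AT pairs contribute 8, GC pairs contribute 14.
Tm = 2×8 + 4×14 = 72°C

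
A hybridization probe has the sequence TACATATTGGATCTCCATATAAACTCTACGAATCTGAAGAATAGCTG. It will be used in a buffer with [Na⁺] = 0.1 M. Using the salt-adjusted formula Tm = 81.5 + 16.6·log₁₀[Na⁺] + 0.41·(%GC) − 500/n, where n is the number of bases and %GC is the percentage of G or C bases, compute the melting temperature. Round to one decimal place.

Length n = 47. Counting bases: A=17, T=14, G=7, C=9
G+C = 16, so %GC = 16/47 × 100 = 34.043%
Salt term: 16.6 × (-1) = -16.6
GC term: 0.41 × 34.043 = 13.958; length term: −500/47 = −10.638
Tm = 81.5 + (-16.6) + 13.958 − 10.638 = 68.22 → 68.2°C

68.2°C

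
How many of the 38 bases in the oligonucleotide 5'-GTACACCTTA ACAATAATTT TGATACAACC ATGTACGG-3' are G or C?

13

A=14, T=11, C=8, G=5
G+C = 5 + 8 = 13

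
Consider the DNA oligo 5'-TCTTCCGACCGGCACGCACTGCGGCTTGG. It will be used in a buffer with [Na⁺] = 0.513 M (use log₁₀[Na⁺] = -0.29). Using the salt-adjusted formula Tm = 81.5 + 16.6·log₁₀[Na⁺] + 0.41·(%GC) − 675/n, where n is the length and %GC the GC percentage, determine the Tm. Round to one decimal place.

Length n = 29. Counting bases: A=3, T=6, G=9, C=11
G+C = 20, so %GC = 20/29 × 100 = 68.966%
Salt term: 16.6 × (-0.29) = -4.814
GC term: 0.41 × 68.966 = 28.276; length term: −675/29 = −23.276
Tm = 81.5 + (-4.814) + 28.276 − 23.276 = 81.686 → 81.7°C

81.7°C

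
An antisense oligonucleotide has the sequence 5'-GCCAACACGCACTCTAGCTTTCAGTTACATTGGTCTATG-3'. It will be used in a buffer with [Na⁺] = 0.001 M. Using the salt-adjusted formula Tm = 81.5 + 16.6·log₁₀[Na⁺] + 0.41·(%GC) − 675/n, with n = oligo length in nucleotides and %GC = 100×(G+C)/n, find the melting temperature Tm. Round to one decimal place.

Length n = 39. Base counts: G=7, A=9, C=11, T=12
G+C = 18, so %GC = 18/39 × 100 = 46.154%
Salt term: 16.6 × (-3) = -49.8
GC term: 0.41 × 46.154 = 18.923; length term: −675/39 = −17.308
Tm = 81.5 + (-49.8) + 18.923 − 17.308 = 33.315 → 33.3°C

33.3°C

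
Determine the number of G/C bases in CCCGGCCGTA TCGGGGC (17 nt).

14

Scanning the sequence gives G=7, A=1, C=7, T=2.
Total G or C: 7 + 7 = 14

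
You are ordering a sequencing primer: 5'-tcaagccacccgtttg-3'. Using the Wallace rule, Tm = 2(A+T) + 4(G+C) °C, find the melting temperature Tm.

Base counts: C=6, G=3, A=3, T=4
AT pairs contribute 7, GC pairs contribute 9.
Tm = 2×7 + 4×9 = 50°C

50°C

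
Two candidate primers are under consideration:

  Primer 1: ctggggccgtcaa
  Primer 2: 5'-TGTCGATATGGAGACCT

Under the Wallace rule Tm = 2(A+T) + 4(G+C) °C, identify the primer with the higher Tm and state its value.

Primer 1: A+T=4, G+C=9 → Tm = 2(4)+4(9) = 44°C
Primer 2: A+T=9, G+C=8 → Tm = 2(9)+4(8) = 50°C
44°C vs 50°C → primer 2 is higher.

Primer 2, 50°C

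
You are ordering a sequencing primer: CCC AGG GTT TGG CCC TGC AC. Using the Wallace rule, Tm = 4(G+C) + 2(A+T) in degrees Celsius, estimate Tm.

68°C

T=4, C=8, A=2, G=6
So N_AT = 6 and N_GC = 14.
Tm = 4·14 + 2·6 = 56 + 12 = 68°C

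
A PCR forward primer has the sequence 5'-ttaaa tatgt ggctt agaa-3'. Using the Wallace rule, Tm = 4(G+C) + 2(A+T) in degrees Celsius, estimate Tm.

48°C

Base counts: G=4, T=7, A=7, C=1
So N_AT = 14 and N_GC = 5.
Tm = 4·5 + 2·14 = 20 + 28 = 48°C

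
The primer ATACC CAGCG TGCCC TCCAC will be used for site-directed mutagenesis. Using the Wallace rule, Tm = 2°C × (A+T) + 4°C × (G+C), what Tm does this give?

66°C

Counting bases: A=4, G=3, T=3, C=10
So N_AT = 7 and N_GC = 13.
Tm = 4·13 + 2·7 = 52 + 14 = 66°C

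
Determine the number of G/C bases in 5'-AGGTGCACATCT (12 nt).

6

G=3, A=3, C=3, T=3
Total G or C: 3 + 3 = 6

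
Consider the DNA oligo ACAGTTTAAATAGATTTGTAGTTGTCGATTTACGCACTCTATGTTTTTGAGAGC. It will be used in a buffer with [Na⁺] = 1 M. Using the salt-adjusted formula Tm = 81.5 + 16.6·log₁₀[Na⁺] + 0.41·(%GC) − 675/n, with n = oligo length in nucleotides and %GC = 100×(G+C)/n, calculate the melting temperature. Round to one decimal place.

82.7°C

Length n = 54. Scanning the sequence gives A=14, T=22, G=11, C=7.
G+C = 18, so %GC = 18/54 × 100 = 33.333%
Salt term: 16.6 × (0) = 0
GC term: 0.41 × 33.333 = 13.667; length term: −675/54 = −12.5
Tm = 81.5 + (0) + 13.667 − 12.5 = 82.667 → 82.7°C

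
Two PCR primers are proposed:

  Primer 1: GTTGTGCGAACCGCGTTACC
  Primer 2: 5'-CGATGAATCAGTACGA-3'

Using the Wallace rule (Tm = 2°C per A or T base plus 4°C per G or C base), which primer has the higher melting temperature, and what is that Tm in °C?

Primer 1, 64°C

Primer 1: A+T=8, G+C=12 → Tm = 2(8)+4(12) = 64°C
Primer 2: A+T=9, G+C=7 → Tm = 2(9)+4(7) = 46°C
64°C vs 46°C → primer 1 is higher.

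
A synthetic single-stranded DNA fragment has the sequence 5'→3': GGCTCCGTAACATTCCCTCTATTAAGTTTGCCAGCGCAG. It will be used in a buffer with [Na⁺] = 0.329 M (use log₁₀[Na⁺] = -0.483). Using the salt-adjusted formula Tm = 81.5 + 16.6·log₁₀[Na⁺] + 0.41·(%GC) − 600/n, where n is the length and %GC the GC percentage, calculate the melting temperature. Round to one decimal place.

Length n = 39. Base counts: G=8, A=8, C=12, T=11
G+C = 20, so %GC = 20/39 × 100 = 51.282%
Salt term: 16.6 × (-0.483) = -8.018
GC term: 0.41 × 51.282 = 21.026; length term: −600/39 = −15.385
Tm = 81.5 + (-8.018) + 21.026 − 15.385 = 79.123 → 79.1°C

79.1°C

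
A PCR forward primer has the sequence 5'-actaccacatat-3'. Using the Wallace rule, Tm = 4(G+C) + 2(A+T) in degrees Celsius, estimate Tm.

32°C

Scanning the sequence gives C=4, A=5, T=3, G=0.
So N_AT = 8 and N_GC = 4.
Tm = 2×8 + 4×4 = 32°C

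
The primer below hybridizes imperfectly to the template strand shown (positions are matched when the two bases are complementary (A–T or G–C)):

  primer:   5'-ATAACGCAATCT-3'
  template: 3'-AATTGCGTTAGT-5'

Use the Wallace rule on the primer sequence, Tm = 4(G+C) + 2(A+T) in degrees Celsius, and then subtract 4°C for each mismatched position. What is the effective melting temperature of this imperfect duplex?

24°C

Primer base counts: A=5, T=3, G=1, C=3 → A+T=8, G+C=4
Perfect-match Tm = 2(8) + 4(4) = 16 + 16 = 32°C
Mismatches (positions where the bases are not complementary): 2 (at positions 1, 12)
Effective Tm = 32 − 2×4 = 32 − 8 = 24°C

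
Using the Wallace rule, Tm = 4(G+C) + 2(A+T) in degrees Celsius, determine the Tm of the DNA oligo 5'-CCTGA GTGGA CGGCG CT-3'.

58°C

Counting bases: G=7, C=5, A=2, T=3
A+T = 5, G+C = 12
Tm = 2(5) + 4(12) = 10 + 48 = 58°C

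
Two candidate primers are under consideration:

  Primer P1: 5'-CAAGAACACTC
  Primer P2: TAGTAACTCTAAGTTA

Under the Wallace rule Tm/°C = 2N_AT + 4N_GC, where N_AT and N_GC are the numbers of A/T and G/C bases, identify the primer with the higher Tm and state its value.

Primer P2, 40°C

Primer P1: A+T=6, G+C=5 → Tm = 2(6)+4(5) = 32°C
Primer P2: A+T=12, G+C=4 → Tm = 2(12)+4(4) = 40°C
32°C vs 40°C → primer P2 is higher.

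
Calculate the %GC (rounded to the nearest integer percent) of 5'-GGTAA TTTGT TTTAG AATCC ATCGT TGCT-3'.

34%

Counting bases: A=6, C=4, T=13, G=6
G+C = 6 + 4 = 10 out of 29 bases
%GC = 10/29 × 100 = 34.48% ≈ 34%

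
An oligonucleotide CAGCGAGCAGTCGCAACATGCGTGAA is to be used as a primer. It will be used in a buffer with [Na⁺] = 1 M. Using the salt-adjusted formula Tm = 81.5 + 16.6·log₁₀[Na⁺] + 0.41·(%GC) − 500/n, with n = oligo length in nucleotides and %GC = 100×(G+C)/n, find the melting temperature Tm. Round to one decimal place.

Length n = 26. A=8, T=3, G=8, C=7
G+C = 15, so %GC = 15/26 × 100 = 57.692%
Salt term: 16.6 × (0) = 0
GC term: 0.41 × 57.692 = 23.654; length term: −500/26 = −19.231
Tm = 81.5 + (0) + 23.654 − 19.231 = 85.923 → 85.9°C

85.9°C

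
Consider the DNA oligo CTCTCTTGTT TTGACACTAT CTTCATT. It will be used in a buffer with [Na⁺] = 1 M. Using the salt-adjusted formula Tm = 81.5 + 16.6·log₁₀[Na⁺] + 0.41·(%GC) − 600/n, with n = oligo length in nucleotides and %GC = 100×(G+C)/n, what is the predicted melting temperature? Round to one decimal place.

72.9°C

Length n = 27. A=4, G=2, T=14, C=7
G+C = 9, so %GC = 9/27 × 100 = 33.333%
Salt term: 16.6 × (0) = 0
GC term: 0.41 × 33.333 = 13.667; length term: −600/27 = −22.222
Tm = 81.5 + (0) + 13.667 − 22.222 = 72.945 → 72.9°C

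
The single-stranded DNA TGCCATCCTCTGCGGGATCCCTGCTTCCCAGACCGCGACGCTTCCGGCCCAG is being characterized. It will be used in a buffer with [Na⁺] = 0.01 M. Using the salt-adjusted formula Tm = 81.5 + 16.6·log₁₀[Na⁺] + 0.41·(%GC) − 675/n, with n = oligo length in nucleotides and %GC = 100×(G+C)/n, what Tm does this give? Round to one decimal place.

Length n = 52. Scanning the sequence gives A=6, T=10, C=23, G=13.
G+C = 36, so %GC = 36/52 × 100 = 69.231%
Salt term: 16.6 × (-2) = -33.2
GC term: 0.41 × 69.231 = 28.385; length term: −675/52 = −12.981
Tm = 81.5 + (-33.2) + 28.385 − 12.981 = 63.704 → 63.7°C

63.7°C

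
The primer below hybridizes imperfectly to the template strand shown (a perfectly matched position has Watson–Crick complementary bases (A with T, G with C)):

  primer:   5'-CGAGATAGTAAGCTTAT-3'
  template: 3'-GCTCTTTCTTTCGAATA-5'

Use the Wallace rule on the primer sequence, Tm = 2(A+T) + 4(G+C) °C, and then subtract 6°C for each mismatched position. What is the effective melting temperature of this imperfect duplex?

34°C

Primer base counts: A=6, T=5, G=4, C=2 → A+T=11, G+C=6
Perfect-match Tm = 2(11) + 4(6) = 22 + 24 = 46°C
Mismatches (positions where the bases are not complementary): 2 (at positions 6, 9)
Effective Tm = 46 − 2×6 = 46 − 12 = 34°C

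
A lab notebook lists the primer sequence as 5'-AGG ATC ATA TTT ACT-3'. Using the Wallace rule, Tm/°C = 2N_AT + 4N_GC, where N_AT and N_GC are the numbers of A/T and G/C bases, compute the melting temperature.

Counting bases: G=2, A=5, T=6, C=2
So N_AT = 11 and N_GC = 4.
Tm = 4·4 + 2·11 = 16 + 22 = 38°C

38°C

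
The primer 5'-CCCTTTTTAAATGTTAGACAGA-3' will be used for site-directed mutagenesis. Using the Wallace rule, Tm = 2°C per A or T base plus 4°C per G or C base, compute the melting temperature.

58°C

C=4, G=3, A=7, T=8
A+T = 15, G+C = 7
Tm = 2×15 + 4×7 = 58°C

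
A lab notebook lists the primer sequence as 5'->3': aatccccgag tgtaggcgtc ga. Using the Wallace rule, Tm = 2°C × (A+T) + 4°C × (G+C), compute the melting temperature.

70°C

Base counts: A=5, G=7, C=6, T=4
So N_AT = 9 and N_GC = 13.
Tm = 2(9) + 4(13) = 18 + 52 = 70°C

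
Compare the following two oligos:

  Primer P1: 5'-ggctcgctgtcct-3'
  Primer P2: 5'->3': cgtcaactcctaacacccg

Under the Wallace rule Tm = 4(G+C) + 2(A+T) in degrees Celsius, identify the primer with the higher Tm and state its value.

Primer P2, 60°C

Primer P1: A+T=4, G+C=9 → Tm = 2(4)+4(9) = 44°C
Primer P2: A+T=8, G+C=11 → Tm = 2(8)+4(11) = 60°C
44°C vs 60°C → primer P2 is higher.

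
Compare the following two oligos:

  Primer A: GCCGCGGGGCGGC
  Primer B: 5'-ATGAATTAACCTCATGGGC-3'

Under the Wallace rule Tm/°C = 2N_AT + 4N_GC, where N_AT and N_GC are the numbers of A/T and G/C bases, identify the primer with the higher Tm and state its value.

Primer B, 54°C

Primer A: A+T=0, G+C=13 → Tm = 2(0)+4(13) = 52°C
Primer B: A+T=11, G+C=8 → Tm = 2(11)+4(8) = 54°C
52°C vs 54°C → primer B is higher.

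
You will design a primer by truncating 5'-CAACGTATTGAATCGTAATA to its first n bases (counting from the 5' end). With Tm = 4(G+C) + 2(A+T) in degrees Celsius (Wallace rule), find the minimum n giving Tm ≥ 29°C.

n = 11

First 10 bases: CAACGTATTG → Tm = 28°C (< 29°C)
First 11 bases: CAACGTATTGA → Tm = 30°C (≥ 29°C)
Each additional base adds 2°C (A/T) or 4°C (G/C), so Tm is non-decreasing in n; n = 11 is the first length to reach 29°C.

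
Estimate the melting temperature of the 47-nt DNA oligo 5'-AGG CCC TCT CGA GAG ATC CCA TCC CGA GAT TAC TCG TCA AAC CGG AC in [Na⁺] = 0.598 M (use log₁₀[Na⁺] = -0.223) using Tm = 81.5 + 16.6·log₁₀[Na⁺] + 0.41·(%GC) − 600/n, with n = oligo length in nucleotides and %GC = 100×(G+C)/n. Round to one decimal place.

Length n = 47. Counting bases: A=12, G=10, C=17, T=8
G+C = 27, so %GC = 27/47 × 100 = 57.447%
Salt term: 16.6 × (-0.223) = -3.702
GC term: 0.41 × 57.447 = 23.553; length term: −600/47 = −12.766
Tm = 81.5 + (-3.702) + 23.553 − 12.766 = 88.585 → 88.6°C

88.6°C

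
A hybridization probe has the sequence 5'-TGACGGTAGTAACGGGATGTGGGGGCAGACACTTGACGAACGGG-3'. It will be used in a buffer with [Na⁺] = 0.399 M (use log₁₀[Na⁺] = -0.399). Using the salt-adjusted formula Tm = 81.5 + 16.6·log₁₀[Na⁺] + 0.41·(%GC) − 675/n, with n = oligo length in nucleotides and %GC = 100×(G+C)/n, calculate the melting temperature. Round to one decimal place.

Length n = 44. Scanning the sequence gives T=7, A=11, C=7, G=19.
G+C = 26, so %GC = 26/44 × 100 = 59.091%
Salt term: 16.6 × (-0.399) = -6.623
GC term: 0.41 × 59.091 = 24.227; length term: −675/44 = −15.341
Tm = 81.5 + (-6.623) + 24.227 − 15.341 = 83.763 → 83.8°C

83.8°C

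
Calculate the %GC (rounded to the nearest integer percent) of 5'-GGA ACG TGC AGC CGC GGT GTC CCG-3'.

C=8, A=3, G=10, T=3
G+C = 10 + 8 = 18 out of 24 bases
%GC = 18/24 × 100 = 75% ≈ 75%

75%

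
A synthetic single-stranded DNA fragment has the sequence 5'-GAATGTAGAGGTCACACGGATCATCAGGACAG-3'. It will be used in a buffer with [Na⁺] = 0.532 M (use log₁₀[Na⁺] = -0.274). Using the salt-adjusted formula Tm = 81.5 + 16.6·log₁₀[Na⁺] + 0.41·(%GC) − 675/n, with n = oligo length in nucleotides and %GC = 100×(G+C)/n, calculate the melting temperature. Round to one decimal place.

Length n = 32. G=10, A=11, C=6, T=5
G+C = 16, so %GC = 16/32 × 100 = 50%
Salt term: 16.6 × (-0.274) = -4.548
GC term: 0.41 × 50 = 20.5; length term: −675/32 = −21.094
Tm = 81.5 + (-4.548) + 20.5 − 21.094 = 76.358 → 76.4°C

76.4°C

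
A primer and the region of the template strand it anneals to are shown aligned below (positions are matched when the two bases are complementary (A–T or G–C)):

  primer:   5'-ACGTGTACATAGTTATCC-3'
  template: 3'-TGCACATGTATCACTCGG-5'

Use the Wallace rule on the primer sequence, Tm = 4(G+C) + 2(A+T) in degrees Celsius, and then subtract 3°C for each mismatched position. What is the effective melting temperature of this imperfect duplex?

44°C

Primer base counts: A=5, T=6, G=3, C=4 → A+T=11, G+C=7
Perfect-match Tm = 2(11) + 4(7) = 22 + 28 = 50°C
Mismatches (positions where the bases are not complementary): 2 (at positions 14, 16)
Effective Tm = 50 − 2×3 = 50 − 6 = 44°C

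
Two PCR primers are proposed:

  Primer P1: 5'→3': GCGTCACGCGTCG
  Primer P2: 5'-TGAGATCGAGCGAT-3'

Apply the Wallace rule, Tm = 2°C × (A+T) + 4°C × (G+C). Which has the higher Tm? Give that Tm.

Primer P1, 46°C

Primer P1: A+T=3, G+C=10 → Tm = 2(3)+4(10) = 46°C
Primer P2: A+T=7, G+C=7 → Tm = 2(7)+4(7) = 42°C
46°C vs 42°C → primer P1 is higher.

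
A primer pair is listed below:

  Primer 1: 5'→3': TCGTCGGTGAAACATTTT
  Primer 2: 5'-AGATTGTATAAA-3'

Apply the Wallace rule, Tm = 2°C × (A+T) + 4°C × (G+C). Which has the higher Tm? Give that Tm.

Primer 1: A+T=11, G+C=7 → Tm = 2(11)+4(7) = 50°C
Primer 2: A+T=10, G+C=2 → Tm = 2(10)+4(2) = 28°C
50°C vs 28°C → primer 1 is higher.

Primer 1, 50°C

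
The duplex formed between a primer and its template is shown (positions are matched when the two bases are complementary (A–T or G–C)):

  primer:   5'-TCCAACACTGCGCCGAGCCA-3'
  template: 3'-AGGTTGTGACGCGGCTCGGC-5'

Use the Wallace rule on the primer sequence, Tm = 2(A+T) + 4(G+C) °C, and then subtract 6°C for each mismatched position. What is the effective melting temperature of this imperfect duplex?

Primer base counts: A=5, T=2, G=4, C=9 → A+T=7, G+C=13
Perfect-match Tm = 2(7) + 4(13) = 14 + 52 = 66°C
Mismatches (positions where the bases are not complementary): 1 (at position 20)
Effective Tm = 66 − 1×6 = 66 − 6 = 60°C

60°C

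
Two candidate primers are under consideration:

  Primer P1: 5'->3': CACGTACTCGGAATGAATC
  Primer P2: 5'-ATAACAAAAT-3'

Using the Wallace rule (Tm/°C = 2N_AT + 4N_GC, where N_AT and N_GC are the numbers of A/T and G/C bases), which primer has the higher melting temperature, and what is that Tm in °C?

Primer P1: A+T=10, G+C=9 → Tm = 2(10)+4(9) = 56°C
Primer P2: A+T=9, G+C=1 → Tm = 2(9)+4(1) = 22°C
56°C vs 22°C → primer P1 is higher.

Primer P1, 56°C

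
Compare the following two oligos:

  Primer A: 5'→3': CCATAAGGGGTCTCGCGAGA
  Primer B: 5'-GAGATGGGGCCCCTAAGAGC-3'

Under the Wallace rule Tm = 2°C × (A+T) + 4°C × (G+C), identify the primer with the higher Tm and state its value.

Primer A: A+T=8, G+C=12 → Tm = 2(8)+4(12) = 64°C
Primer B: A+T=7, G+C=13 → Tm = 2(7)+4(13) = 66°C
64°C vs 66°C → primer B is higher.

Primer B, 66°C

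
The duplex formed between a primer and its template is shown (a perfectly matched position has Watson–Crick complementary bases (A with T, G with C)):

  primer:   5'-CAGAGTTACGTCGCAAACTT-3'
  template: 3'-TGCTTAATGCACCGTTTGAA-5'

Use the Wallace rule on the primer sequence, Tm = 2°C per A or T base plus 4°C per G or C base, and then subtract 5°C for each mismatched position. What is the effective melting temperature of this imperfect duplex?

Primer base counts: A=6, T=5, G=4, C=5 → A+T=11, G+C=9
Perfect-match Tm = 2(11) + 4(9) = 22 + 36 = 58°C
Mismatches (positions where the bases are not complementary): 4 (at positions 1, 2, 5, 12)
Effective Tm = 58 − 4×5 = 58 − 20 = 38°C

38°C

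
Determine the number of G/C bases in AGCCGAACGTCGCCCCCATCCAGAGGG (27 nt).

19

Base counts: A=6, T=2, C=11, G=8
G+C = 8 + 11 = 19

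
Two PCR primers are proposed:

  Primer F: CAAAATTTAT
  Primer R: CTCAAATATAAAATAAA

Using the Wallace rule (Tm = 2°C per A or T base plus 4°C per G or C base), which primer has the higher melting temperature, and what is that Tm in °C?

Primer F: A+T=9, G+C=1 → Tm = 2(9)+4(1) = 22°C
Primer R: A+T=15, G+C=2 → Tm = 2(15)+4(2) = 38°C
22°C vs 38°C → primer R is higher.

Primer R, 38°C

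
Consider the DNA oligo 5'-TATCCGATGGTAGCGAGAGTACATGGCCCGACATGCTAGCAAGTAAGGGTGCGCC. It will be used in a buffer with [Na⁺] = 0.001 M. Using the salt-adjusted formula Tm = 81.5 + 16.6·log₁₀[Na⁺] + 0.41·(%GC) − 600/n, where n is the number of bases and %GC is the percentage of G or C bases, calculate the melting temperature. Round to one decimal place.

Length n = 55. C=13, T=10, G=18, A=14
G+C = 31, so %GC = 31/55 × 100 = 56.364%
Salt term: 16.6 × (-3) = -49.8
GC term: 0.41 × 56.364 = 23.109; length term: −600/55 = −10.909
Tm = 81.5 + (-49.8) + 23.109 − 10.909 = 43.9 → 43.9°C

43.9°C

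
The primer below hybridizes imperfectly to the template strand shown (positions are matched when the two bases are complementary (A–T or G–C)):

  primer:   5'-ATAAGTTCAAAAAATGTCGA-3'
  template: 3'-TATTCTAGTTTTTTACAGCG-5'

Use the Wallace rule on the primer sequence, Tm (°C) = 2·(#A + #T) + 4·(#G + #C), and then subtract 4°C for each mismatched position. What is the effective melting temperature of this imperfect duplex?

Primer base counts: A=10, T=5, G=3, C=2 → A+T=15, G+C=5
Perfect-match Tm = 2(15) + 4(5) = 30 + 20 = 50°C
Mismatches (positions where the bases are not complementary): 2 (at positions 6, 20)
Effective Tm = 50 − 2×4 = 50 − 8 = 42°C

42°C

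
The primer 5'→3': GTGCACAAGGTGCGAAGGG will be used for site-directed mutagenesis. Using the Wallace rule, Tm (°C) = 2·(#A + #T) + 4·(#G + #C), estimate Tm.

Counting bases: T=2, G=9, C=3, A=5
AT pairs contribute 7, GC pairs contribute 12.
Tm = 4·12 + 2·7 = 48 + 14 = 62°C

62°C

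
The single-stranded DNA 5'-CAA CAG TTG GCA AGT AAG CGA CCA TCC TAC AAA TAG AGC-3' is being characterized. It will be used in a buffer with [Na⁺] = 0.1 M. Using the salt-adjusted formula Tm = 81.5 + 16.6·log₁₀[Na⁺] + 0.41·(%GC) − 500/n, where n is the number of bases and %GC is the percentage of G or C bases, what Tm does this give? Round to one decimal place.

71.0°C

Length n = 39. Scanning the sequence gives C=10, G=8, T=6, A=15.
G+C = 18, so %GC = 18/39 × 100 = 46.154%
Salt term: 16.6 × (-1) = -16.6
GC term: 0.41 × 46.154 = 18.923; length term: −500/39 = −12.821
Tm = 81.5 + (-16.6) + 18.923 − 12.821 = 71.002 → 71.0°C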